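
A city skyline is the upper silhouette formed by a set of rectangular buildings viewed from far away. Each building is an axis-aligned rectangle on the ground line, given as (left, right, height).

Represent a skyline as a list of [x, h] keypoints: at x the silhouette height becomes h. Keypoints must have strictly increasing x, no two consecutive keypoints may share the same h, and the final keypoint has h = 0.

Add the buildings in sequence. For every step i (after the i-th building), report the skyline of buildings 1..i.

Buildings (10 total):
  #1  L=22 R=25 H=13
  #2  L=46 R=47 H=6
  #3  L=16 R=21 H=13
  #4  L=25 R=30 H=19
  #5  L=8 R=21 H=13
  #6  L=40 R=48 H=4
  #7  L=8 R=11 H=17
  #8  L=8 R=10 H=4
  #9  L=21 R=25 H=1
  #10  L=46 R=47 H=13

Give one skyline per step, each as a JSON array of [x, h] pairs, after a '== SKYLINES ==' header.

== SKYLINES ==
[[22,13],[25,0]]
[[22,13],[25,0],[46,6],[47,0]]
[[16,13],[21,0],[22,13],[25,0],[46,6],[47,0]]
[[16,13],[21,0],[22,13],[25,19],[30,0],[46,6],[47,0]]
[[8,13],[21,0],[22,13],[25,19],[30,0],[46,6],[47,0]]
[[8,13],[21,0],[22,13],[25,19],[30,0],[40,4],[46,6],[47,4],[48,0]]
[[8,17],[11,13],[21,0],[22,13],[25,19],[30,0],[40,4],[46,6],[47,4],[48,0]]
[[8,17],[11,13],[21,0],[22,13],[25,19],[30,0],[40,4],[46,6],[47,4],[48,0]]
[[8,17],[11,13],[21,1],[22,13],[25,19],[30,0],[40,4],[46,6],[47,4],[48,0]]
[[8,17],[11,13],[21,1],[22,13],[25,19],[30,0],[40,4],[46,13],[47,4],[48,0]]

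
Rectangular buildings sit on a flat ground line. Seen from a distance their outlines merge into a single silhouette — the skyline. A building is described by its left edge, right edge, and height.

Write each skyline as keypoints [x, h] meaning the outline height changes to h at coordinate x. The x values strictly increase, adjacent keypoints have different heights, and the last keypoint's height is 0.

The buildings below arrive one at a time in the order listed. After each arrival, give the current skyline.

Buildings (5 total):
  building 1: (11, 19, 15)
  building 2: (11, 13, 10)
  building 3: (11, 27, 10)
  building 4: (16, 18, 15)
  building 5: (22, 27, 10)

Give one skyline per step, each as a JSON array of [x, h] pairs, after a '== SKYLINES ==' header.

== SKYLINES ==
[[11,15],[19,0]]
[[11,15],[19,0]]
[[11,15],[19,10],[27,0]]
[[11,15],[19,10],[27,0]]
[[11,15],[19,10],[27,0]]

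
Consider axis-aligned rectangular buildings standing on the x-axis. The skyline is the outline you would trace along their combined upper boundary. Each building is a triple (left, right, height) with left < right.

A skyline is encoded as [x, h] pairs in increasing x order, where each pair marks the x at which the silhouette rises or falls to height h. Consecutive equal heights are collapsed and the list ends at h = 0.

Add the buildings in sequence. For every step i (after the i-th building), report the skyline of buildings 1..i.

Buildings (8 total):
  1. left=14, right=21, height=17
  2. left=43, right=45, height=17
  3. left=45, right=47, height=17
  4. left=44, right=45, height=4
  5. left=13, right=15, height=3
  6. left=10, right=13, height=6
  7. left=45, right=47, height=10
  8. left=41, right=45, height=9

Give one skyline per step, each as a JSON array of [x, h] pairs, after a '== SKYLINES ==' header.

== SKYLINES ==
[[14,17],[21,0]]
[[14,17],[21,0],[43,17],[45,0]]
[[14,17],[21,0],[43,17],[47,0]]
[[14,17],[21,0],[43,17],[47,0]]
[[13,3],[14,17],[21,0],[43,17],[47,0]]
[[10,6],[13,3],[14,17],[21,0],[43,17],[47,0]]
[[10,6],[13,3],[14,17],[21,0],[43,17],[47,0]]
[[10,6],[13,3],[14,17],[21,0],[41,9],[43,17],[47,0]]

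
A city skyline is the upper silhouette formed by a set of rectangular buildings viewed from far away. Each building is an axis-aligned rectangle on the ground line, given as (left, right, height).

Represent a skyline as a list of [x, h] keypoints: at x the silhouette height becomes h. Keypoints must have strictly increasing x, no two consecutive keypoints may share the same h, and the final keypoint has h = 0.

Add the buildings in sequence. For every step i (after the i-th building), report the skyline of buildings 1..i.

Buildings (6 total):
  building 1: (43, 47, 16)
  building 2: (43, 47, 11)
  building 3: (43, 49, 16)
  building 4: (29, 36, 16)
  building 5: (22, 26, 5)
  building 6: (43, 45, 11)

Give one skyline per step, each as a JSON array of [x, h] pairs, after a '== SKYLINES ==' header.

== SKYLINES ==
[[43,16],[47,0]]
[[43,16],[47,0]]
[[43,16],[49,0]]
[[29,16],[36,0],[43,16],[49,0]]
[[22,5],[26,0],[29,16],[36,0],[43,16],[49,0]]
[[22,5],[26,0],[29,16],[36,0],[43,16],[49,0]]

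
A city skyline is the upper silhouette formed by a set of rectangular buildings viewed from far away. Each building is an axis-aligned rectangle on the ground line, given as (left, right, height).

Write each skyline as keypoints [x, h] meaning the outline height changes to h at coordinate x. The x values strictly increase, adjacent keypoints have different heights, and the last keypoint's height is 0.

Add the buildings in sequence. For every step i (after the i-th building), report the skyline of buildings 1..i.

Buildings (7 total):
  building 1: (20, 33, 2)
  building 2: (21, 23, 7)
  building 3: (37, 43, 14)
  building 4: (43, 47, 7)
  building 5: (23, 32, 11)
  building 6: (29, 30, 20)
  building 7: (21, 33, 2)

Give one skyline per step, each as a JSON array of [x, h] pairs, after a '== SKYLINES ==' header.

== SKYLINES ==
[[20,2],[33,0]]
[[20,2],[21,7],[23,2],[33,0]]
[[20,2],[21,7],[23,2],[33,0],[37,14],[43,0]]
[[20,2],[21,7],[23,2],[33,0],[37,14],[43,7],[47,0]]
[[20,2],[21,7],[23,11],[32,2],[33,0],[37,14],[43,7],[47,0]]
[[20,2],[21,7],[23,11],[29,20],[30,11],[32,2],[33,0],[37,14],[43,7],[47,0]]
[[20,2],[21,7],[23,11],[29,20],[30,11],[32,2],[33,0],[37,14],[43,7],[47,0]]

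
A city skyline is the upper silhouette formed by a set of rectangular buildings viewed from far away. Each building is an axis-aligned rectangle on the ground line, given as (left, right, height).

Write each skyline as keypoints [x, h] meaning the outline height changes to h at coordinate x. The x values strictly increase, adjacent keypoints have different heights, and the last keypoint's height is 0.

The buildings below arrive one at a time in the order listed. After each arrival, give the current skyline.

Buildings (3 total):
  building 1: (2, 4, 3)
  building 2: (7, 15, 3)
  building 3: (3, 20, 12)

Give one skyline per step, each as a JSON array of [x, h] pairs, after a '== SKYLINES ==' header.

== SKYLINES ==
[[2,3],[4,0]]
[[2,3],[4,0],[7,3],[15,0]]
[[2,3],[3,12],[20,0]]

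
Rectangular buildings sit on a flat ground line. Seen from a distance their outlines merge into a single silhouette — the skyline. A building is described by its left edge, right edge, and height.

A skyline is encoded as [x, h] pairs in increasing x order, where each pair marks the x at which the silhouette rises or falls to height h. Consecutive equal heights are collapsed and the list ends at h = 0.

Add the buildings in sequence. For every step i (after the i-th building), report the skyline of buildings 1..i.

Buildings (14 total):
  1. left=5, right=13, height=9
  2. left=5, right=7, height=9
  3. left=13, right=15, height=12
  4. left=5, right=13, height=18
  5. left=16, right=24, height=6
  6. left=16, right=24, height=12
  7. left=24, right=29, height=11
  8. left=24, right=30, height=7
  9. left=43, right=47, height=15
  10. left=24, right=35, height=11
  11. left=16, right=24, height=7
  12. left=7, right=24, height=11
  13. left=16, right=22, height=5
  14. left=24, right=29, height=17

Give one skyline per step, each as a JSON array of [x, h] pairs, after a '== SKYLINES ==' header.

== SKYLINES ==
[[5,9],[13,0]]
[[5,9],[13,0]]
[[5,9],[13,12],[15,0]]
[[5,18],[13,12],[15,0]]
[[5,18],[13,12],[15,0],[16,6],[24,0]]
[[5,18],[13,12],[15,0],[16,12],[24,0]]
[[5,18],[13,12],[15,0],[16,12],[24,11],[29,0]]
[[5,18],[13,12],[15,0],[16,12],[24,11],[29,7],[30,0]]
[[5,18],[13,12],[15,0],[16,12],[24,11],[29,7],[30,0],[43,15],[47,0]]
[[5,18],[13,12],[15,0],[16,12],[24,11],[35,0],[43,15],[47,0]]
[[5,18],[13,12],[15,0],[16,12],[24,11],[35,0],[43,15],[47,0]]
[[5,18],[13,12],[15,11],[16,12],[24,11],[35,0],[43,15],[47,0]]
[[5,18],[13,12],[15,11],[16,12],[24,11],[35,0],[43,15],[47,0]]
[[5,18],[13,12],[15,11],[16,12],[24,17],[29,11],[35,0],[43,15],[47,0]]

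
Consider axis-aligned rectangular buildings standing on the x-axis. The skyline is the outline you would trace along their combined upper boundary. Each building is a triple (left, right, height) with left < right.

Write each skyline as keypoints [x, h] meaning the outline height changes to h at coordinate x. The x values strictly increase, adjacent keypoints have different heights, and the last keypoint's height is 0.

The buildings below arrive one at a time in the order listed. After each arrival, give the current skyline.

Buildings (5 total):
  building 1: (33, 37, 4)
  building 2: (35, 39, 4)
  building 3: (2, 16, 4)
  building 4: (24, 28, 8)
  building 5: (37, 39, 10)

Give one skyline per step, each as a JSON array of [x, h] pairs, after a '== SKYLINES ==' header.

== SKYLINES ==
[[33,4],[37,0]]
[[33,4],[39,0]]
[[2,4],[16,0],[33,4],[39,0]]
[[2,4],[16,0],[24,8],[28,0],[33,4],[39,0]]
[[2,4],[16,0],[24,8],[28,0],[33,4],[37,10],[39,0]]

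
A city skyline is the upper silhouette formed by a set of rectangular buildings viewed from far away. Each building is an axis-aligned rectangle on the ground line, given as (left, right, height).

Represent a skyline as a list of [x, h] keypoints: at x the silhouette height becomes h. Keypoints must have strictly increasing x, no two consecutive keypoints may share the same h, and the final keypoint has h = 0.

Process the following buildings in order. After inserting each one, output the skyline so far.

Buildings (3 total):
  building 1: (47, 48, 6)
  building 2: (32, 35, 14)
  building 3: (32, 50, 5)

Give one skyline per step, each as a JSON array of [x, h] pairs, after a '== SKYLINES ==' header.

== SKYLINES ==
[[47,6],[48,0]]
[[32,14],[35,0],[47,6],[48,0]]
[[32,14],[35,5],[47,6],[48,5],[50,0]]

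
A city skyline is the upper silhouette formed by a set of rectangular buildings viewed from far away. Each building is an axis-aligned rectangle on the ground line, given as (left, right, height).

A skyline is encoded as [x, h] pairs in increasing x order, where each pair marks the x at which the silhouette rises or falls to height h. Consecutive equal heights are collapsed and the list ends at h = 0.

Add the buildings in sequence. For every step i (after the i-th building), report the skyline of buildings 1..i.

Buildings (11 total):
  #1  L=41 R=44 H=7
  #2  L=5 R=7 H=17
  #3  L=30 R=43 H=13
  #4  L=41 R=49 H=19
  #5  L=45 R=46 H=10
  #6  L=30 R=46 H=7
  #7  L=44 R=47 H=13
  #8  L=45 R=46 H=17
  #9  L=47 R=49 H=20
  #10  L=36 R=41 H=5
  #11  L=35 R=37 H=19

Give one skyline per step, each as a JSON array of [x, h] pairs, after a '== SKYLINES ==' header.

== SKYLINES ==
[[41,7],[44,0]]
[[5,17],[7,0],[41,7],[44,0]]
[[5,17],[7,0],[30,13],[43,7],[44,0]]
[[5,17],[7,0],[30,13],[41,19],[49,0]]
[[5,17],[7,0],[30,13],[41,19],[49,0]]
[[5,17],[7,0],[30,13],[41,19],[49,0]]
[[5,17],[7,0],[30,13],[41,19],[49,0]]
[[5,17],[7,0],[30,13],[41,19],[49,0]]
[[5,17],[7,0],[30,13],[41,19],[47,20],[49,0]]
[[5,17],[7,0],[30,13],[41,19],[47,20],[49,0]]
[[5,17],[7,0],[30,13],[35,19],[37,13],[41,19],[47,20],[49,0]]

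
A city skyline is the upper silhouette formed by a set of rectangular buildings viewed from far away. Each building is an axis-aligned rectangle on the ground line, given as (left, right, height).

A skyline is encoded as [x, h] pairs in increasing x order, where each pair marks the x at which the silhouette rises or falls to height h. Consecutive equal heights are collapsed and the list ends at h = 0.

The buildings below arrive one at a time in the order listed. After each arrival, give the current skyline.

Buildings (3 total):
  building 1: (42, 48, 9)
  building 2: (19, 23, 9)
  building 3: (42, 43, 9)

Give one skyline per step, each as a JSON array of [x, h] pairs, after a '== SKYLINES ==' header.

== SKYLINES ==
[[42,9],[48,0]]
[[19,9],[23,0],[42,9],[48,0]]
[[19,9],[23,0],[42,9],[48,0]]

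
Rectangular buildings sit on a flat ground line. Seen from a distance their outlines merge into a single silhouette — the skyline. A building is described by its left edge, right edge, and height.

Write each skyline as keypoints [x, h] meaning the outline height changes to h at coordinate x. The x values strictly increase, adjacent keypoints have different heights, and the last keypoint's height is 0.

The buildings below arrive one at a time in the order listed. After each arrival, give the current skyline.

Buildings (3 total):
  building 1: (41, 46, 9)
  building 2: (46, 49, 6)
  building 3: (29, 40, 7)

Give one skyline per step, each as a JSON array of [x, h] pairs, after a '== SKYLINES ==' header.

== SKYLINES ==
[[41,9],[46,0]]
[[41,9],[46,6],[49,0]]
[[29,7],[40,0],[41,9],[46,6],[49,0]]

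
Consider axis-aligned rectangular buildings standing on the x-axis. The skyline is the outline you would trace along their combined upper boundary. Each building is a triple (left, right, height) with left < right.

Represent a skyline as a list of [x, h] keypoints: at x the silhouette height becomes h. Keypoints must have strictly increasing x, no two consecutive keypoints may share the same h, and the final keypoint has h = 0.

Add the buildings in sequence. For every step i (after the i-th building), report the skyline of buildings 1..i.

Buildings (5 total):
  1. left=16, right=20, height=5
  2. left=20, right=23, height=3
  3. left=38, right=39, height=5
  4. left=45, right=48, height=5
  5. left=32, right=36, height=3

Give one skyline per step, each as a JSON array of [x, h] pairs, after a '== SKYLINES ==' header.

== SKYLINES ==
[[16,5],[20,0]]
[[16,5],[20,3],[23,0]]
[[16,5],[20,3],[23,0],[38,5],[39,0]]
[[16,5],[20,3],[23,0],[38,5],[39,0],[45,5],[48,0]]
[[16,5],[20,3],[23,0],[32,3],[36,0],[38,5],[39,0],[45,5],[48,0]]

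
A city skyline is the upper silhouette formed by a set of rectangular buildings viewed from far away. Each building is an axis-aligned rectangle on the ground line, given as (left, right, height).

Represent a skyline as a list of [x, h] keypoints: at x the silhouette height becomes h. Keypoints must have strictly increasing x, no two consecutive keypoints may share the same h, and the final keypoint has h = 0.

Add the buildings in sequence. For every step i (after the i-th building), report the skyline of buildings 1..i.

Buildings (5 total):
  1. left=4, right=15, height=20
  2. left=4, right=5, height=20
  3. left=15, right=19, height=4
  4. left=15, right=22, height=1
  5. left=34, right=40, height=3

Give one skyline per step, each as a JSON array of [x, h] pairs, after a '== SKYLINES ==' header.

== SKYLINES ==
[[4,20],[15,0]]
[[4,20],[15,0]]
[[4,20],[15,4],[19,0]]
[[4,20],[15,4],[19,1],[22,0]]
[[4,20],[15,4],[19,1],[22,0],[34,3],[40,0]]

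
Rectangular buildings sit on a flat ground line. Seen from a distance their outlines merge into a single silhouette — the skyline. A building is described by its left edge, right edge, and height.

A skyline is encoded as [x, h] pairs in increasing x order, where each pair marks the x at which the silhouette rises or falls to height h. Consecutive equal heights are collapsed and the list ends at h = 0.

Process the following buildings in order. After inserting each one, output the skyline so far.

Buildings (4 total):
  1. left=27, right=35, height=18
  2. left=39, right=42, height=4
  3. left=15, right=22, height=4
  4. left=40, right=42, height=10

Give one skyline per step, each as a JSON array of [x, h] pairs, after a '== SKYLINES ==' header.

== SKYLINES ==
[[27,18],[35,0]]
[[27,18],[35,0],[39,4],[42,0]]
[[15,4],[22,0],[27,18],[35,0],[39,4],[42,0]]
[[15,4],[22,0],[27,18],[35,0],[39,4],[40,10],[42,0]]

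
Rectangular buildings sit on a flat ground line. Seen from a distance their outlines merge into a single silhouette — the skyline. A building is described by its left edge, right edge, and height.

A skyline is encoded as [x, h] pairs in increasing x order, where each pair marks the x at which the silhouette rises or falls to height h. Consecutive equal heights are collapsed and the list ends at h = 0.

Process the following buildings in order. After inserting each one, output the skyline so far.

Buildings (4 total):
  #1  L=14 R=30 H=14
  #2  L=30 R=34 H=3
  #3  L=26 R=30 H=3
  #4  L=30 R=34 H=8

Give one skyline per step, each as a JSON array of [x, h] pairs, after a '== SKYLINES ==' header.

== SKYLINES ==
[[14,14],[30,0]]
[[14,14],[30,3],[34,0]]
[[14,14],[30,3],[34,0]]
[[14,14],[30,8],[34,0]]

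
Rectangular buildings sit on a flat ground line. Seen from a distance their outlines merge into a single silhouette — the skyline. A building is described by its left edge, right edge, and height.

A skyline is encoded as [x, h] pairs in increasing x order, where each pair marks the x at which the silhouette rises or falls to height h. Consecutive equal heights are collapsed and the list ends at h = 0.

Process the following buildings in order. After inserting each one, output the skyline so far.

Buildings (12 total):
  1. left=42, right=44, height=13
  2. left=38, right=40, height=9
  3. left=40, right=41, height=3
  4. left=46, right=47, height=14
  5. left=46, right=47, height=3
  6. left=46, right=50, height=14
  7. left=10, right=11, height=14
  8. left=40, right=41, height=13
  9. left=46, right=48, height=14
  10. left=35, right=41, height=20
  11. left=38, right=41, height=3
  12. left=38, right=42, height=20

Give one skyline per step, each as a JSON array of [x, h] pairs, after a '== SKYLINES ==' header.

== SKYLINES ==
[[42,13],[44,0]]
[[38,9],[40,0],[42,13],[44,0]]
[[38,9],[40,3],[41,0],[42,13],[44,0]]
[[38,9],[40,3],[41,0],[42,13],[44,0],[46,14],[47,0]]
[[38,9],[40,3],[41,0],[42,13],[44,0],[46,14],[47,0]]
[[38,9],[40,3],[41,0],[42,13],[44,0],[46,14],[50,0]]
[[10,14],[11,0],[38,9],[40,3],[41,0],[42,13],[44,0],[46,14],[50,0]]
[[10,14],[11,0],[38,9],[40,13],[41,0],[42,13],[44,0],[46,14],[50,0]]
[[10,14],[11,0],[38,9],[40,13],[41,0],[42,13],[44,0],[46,14],[50,0]]
[[10,14],[11,0],[35,20],[41,0],[42,13],[44,0],[46,14],[50,0]]
[[10,14],[11,0],[35,20],[41,0],[42,13],[44,0],[46,14],[50,0]]
[[10,14],[11,0],[35,20],[42,13],[44,0],[46,14],[50,0]]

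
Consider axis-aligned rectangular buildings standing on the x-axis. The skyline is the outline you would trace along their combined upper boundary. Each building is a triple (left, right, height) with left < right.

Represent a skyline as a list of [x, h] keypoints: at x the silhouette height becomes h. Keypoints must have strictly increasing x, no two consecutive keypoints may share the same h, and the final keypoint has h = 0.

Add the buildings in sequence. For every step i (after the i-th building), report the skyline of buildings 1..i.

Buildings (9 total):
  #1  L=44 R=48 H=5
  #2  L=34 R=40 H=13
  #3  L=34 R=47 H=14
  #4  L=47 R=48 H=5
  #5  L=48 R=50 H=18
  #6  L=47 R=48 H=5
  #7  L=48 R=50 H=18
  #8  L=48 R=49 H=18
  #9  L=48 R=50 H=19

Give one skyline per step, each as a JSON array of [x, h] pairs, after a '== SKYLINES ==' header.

== SKYLINES ==
[[44,5],[48,0]]
[[34,13],[40,0],[44,5],[48,0]]
[[34,14],[47,5],[48,0]]
[[34,14],[47,5],[48,0]]
[[34,14],[47,5],[48,18],[50,0]]
[[34,14],[47,5],[48,18],[50,0]]
[[34,14],[47,5],[48,18],[50,0]]
[[34,14],[47,5],[48,18],[50,0]]
[[34,14],[47,5],[48,19],[50,0]]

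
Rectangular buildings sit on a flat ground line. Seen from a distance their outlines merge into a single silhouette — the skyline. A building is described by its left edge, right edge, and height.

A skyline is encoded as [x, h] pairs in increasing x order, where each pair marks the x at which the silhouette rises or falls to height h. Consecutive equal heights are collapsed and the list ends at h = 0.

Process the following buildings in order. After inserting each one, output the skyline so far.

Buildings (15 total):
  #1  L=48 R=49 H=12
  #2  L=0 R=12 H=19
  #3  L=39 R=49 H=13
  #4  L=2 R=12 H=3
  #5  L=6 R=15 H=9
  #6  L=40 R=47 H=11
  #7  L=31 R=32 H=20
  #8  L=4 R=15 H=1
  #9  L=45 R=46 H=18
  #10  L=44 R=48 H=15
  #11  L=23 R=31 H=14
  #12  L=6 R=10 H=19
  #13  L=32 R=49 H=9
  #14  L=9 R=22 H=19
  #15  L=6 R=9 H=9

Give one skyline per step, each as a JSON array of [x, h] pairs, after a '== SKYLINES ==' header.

== SKYLINES ==
[[48,12],[49,0]]
[[0,19],[12,0],[48,12],[49,0]]
[[0,19],[12,0],[39,13],[49,0]]
[[0,19],[12,0],[39,13],[49,0]]
[[0,19],[12,9],[15,0],[39,13],[49,0]]
[[0,19],[12,9],[15,0],[39,13],[49,0]]
[[0,19],[12,9],[15,0],[31,20],[32,0],[39,13],[49,0]]
[[0,19],[12,9],[15,0],[31,20],[32,0],[39,13],[49,0]]
[[0,19],[12,9],[15,0],[31,20],[32,0],[39,13],[45,18],[46,13],[49,0]]
[[0,19],[12,9],[15,0],[31,20],[32,0],[39,13],[44,15],[45,18],[46,15],[48,13],[49,0]]
[[0,19],[12,9],[15,0],[23,14],[31,20],[32,0],[39,13],[44,15],[45,18],[46,15],[48,13],[49,0]]
[[0,19],[12,9],[15,0],[23,14],[31,20],[32,0],[39,13],[44,15],[45,18],[46,15],[48,13],[49,0]]
[[0,19],[12,9],[15,0],[23,14],[31,20],[32,9],[39,13],[44,15],[45,18],[46,15],[48,13],[49,0]]
[[0,19],[22,0],[23,14],[31,20],[32,9],[39,13],[44,15],[45,18],[46,15],[48,13],[49,0]]
[[0,19],[22,0],[23,14],[31,20],[32,9],[39,13],[44,15],[45,18],[46,15],[48,13],[49,0]]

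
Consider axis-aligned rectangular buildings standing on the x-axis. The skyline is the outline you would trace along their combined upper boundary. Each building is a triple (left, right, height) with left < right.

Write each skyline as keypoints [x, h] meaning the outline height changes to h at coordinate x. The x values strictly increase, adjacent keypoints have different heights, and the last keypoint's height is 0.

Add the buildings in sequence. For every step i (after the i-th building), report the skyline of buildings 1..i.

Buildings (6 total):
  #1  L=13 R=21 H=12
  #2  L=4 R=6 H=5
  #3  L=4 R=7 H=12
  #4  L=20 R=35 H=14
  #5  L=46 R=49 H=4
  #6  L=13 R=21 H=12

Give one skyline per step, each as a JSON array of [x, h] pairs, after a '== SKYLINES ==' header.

== SKYLINES ==
[[13,12],[21,0]]
[[4,5],[6,0],[13,12],[21,0]]
[[4,12],[7,0],[13,12],[21,0]]
[[4,12],[7,0],[13,12],[20,14],[35,0]]
[[4,12],[7,0],[13,12],[20,14],[35,0],[46,4],[49,0]]
[[4,12],[7,0],[13,12],[20,14],[35,0],[46,4],[49,0]]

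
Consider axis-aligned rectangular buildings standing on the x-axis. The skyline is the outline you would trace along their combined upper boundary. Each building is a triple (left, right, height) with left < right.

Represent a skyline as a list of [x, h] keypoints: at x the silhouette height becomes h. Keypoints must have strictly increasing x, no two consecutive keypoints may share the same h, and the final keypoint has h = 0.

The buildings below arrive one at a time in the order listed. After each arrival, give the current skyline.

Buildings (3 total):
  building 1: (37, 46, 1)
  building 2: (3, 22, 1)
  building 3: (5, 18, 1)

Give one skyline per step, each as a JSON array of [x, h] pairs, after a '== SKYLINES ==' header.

== SKYLINES ==
[[37,1],[46,0]]
[[3,1],[22,0],[37,1],[46,0]]
[[3,1],[22,0],[37,1],[46,0]]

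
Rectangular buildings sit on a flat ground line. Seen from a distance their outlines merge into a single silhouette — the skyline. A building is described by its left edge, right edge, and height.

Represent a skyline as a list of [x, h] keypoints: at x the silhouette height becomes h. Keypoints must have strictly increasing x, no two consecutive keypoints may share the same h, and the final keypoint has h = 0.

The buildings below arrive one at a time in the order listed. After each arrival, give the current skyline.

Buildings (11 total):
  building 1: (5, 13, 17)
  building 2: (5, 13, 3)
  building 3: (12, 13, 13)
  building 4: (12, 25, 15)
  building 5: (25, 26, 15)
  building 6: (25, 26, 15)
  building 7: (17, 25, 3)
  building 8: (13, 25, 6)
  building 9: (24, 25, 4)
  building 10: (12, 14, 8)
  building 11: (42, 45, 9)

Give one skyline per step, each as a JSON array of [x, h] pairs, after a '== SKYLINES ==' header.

== SKYLINES ==
[[5,17],[13,0]]
[[5,17],[13,0]]
[[5,17],[13,0]]
[[5,17],[13,15],[25,0]]
[[5,17],[13,15],[26,0]]
[[5,17],[13,15],[26,0]]
[[5,17],[13,15],[26,0]]
[[5,17],[13,15],[26,0]]
[[5,17],[13,15],[26,0]]
[[5,17],[13,15],[26,0]]
[[5,17],[13,15],[26,0],[42,9],[45,0]]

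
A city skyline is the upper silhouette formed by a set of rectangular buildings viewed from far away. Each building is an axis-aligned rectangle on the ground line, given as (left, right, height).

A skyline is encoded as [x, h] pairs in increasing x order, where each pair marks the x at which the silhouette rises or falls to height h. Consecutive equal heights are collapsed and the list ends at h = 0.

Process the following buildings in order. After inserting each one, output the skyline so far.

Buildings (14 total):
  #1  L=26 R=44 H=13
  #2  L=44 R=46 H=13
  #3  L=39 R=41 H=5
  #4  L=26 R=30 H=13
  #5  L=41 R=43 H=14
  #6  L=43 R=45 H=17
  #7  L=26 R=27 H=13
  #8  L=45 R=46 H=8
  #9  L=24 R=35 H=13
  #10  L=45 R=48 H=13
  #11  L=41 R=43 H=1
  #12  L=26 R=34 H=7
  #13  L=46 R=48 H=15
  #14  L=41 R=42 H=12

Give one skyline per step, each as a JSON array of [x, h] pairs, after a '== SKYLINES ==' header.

== SKYLINES ==
[[26,13],[44,0]]
[[26,13],[46,0]]
[[26,13],[46,0]]
[[26,13],[46,0]]
[[26,13],[41,14],[43,13],[46,0]]
[[26,13],[41,14],[43,17],[45,13],[46,0]]
[[26,13],[41,14],[43,17],[45,13],[46,0]]
[[26,13],[41,14],[43,17],[45,13],[46,0]]
[[24,13],[41,14],[43,17],[45,13],[46,0]]
[[24,13],[41,14],[43,17],[45,13],[48,0]]
[[24,13],[41,14],[43,17],[45,13],[48,0]]
[[24,13],[41,14],[43,17],[45,13],[48,0]]
[[24,13],[41,14],[43,17],[45,13],[46,15],[48,0]]
[[24,13],[41,14],[43,17],[45,13],[46,15],[48,0]]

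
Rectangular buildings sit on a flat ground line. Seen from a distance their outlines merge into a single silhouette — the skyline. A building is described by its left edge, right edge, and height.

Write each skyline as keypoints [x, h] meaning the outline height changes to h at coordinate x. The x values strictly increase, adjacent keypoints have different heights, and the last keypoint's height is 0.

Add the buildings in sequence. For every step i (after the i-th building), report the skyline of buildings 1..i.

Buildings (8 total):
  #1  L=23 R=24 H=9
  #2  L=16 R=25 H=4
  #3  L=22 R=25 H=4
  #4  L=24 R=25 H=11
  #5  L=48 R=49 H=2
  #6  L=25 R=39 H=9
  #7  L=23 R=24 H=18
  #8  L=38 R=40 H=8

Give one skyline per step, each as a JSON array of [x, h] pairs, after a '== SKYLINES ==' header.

== SKYLINES ==
[[23,9],[24,0]]
[[16,4],[23,9],[24,4],[25,0]]
[[16,4],[23,9],[24,4],[25,0]]
[[16,4],[23,9],[24,11],[25,0]]
[[16,4],[23,9],[24,11],[25,0],[48,2],[49,0]]
[[16,4],[23,9],[24,11],[25,9],[39,0],[48,2],[49,0]]
[[16,4],[23,18],[24,11],[25,9],[39,0],[48,2],[49,0]]
[[16,4],[23,18],[24,11],[25,9],[39,8],[40,0],[48,2],[49,0]]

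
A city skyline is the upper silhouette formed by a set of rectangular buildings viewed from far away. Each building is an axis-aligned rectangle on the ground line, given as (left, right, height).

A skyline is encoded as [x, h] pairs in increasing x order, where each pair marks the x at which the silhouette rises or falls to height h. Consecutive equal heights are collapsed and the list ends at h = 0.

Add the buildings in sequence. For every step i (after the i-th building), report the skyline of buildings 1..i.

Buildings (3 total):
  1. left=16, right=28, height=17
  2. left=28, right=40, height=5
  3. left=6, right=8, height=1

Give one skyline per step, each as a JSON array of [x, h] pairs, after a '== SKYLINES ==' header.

== SKYLINES ==
[[16,17],[28,0]]
[[16,17],[28,5],[40,0]]
[[6,1],[8,0],[16,17],[28,5],[40,0]]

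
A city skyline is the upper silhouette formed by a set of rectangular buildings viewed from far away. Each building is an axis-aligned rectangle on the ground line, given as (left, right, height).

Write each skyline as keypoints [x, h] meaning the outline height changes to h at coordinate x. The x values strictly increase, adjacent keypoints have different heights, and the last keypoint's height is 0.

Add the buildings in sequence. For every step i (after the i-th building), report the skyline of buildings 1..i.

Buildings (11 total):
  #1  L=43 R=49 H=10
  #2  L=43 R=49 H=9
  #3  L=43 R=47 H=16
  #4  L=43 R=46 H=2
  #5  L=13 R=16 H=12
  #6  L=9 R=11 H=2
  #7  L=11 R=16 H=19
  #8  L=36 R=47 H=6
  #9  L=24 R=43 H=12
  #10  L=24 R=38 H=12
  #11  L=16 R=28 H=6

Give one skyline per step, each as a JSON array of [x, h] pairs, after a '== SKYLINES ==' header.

== SKYLINES ==
[[43,10],[49,0]]
[[43,10],[49,0]]
[[43,16],[47,10],[49,0]]
[[43,16],[47,10],[49,0]]
[[13,12],[16,0],[43,16],[47,10],[49,0]]
[[9,2],[11,0],[13,12],[16,0],[43,16],[47,10],[49,0]]
[[9,2],[11,19],[16,0],[43,16],[47,10],[49,0]]
[[9,2],[11,19],[16,0],[36,6],[43,16],[47,10],[49,0]]
[[9,2],[11,19],[16,0],[24,12],[43,16],[47,10],[49,0]]
[[9,2],[11,19],[16,0],[24,12],[43,16],[47,10],[49,0]]
[[9,2],[11,19],[16,6],[24,12],[43,16],[47,10],[49,0]]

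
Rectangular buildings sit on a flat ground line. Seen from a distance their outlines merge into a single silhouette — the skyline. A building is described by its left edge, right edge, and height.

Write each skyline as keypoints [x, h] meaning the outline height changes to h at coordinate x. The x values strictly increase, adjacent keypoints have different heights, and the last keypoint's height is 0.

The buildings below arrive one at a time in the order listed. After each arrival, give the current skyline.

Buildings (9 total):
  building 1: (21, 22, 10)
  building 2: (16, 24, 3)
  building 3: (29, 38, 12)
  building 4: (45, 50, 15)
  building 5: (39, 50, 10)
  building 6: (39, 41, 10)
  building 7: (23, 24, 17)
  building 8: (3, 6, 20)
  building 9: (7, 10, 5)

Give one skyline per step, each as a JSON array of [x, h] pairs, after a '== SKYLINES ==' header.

== SKYLINES ==
[[21,10],[22,0]]
[[16,3],[21,10],[22,3],[24,0]]
[[16,3],[21,10],[22,3],[24,0],[29,12],[38,0]]
[[16,3],[21,10],[22,3],[24,0],[29,12],[38,0],[45,15],[50,0]]
[[16,3],[21,10],[22,3],[24,0],[29,12],[38,0],[39,10],[45,15],[50,0]]
[[16,3],[21,10],[22,3],[24,0],[29,12],[38,0],[39,10],[45,15],[50,0]]
[[16,3],[21,10],[22,3],[23,17],[24,0],[29,12],[38,0],[39,10],[45,15],[50,0]]
[[3,20],[6,0],[16,3],[21,10],[22,3],[23,17],[24,0],[29,12],[38,0],[39,10],[45,15],[50,0]]
[[3,20],[6,0],[7,5],[10,0],[16,3],[21,10],[22,3],[23,17],[24,0],[29,12],[38,0],[39,10],[45,15],[50,0]]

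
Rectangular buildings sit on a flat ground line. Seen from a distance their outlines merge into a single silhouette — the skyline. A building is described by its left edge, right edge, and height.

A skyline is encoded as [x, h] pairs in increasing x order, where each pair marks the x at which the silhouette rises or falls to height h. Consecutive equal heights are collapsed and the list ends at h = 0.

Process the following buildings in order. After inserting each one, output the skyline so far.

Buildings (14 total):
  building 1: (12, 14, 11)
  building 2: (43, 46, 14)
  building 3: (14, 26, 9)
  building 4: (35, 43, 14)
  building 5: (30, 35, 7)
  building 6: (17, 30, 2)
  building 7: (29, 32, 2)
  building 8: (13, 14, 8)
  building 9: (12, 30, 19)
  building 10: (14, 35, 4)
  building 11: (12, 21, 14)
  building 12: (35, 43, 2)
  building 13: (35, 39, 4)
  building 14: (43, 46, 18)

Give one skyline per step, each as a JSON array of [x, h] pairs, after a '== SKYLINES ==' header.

== SKYLINES ==
[[12,11],[14,0]]
[[12,11],[14,0],[43,14],[46,0]]
[[12,11],[14,9],[26,0],[43,14],[46,0]]
[[12,11],[14,9],[26,0],[35,14],[46,0]]
[[12,11],[14,9],[26,0],[30,7],[35,14],[46,0]]
[[12,11],[14,9],[26,2],[30,7],[35,14],[46,0]]
[[12,11],[14,9],[26,2],[30,7],[35,14],[46,0]]
[[12,11],[14,9],[26,2],[30,7],[35,14],[46,0]]
[[12,19],[30,7],[35,14],[46,0]]
[[12,19],[30,7],[35,14],[46,0]]
[[12,19],[30,7],[35,14],[46,0]]
[[12,19],[30,7],[35,14],[46,0]]
[[12,19],[30,7],[35,14],[46,0]]
[[12,19],[30,7],[35,14],[43,18],[46,0]]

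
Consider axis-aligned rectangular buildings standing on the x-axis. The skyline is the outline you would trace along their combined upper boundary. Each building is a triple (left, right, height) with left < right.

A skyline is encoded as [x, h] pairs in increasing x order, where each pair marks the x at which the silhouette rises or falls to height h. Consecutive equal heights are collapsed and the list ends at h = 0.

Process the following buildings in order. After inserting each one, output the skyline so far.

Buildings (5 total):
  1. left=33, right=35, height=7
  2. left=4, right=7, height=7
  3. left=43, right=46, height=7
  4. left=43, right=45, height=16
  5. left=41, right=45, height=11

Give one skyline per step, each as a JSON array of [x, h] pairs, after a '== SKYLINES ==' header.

== SKYLINES ==
[[33,7],[35,0]]
[[4,7],[7,0],[33,7],[35,0]]
[[4,7],[7,0],[33,7],[35,0],[43,7],[46,0]]
[[4,7],[7,0],[33,7],[35,0],[43,16],[45,7],[46,0]]
[[4,7],[7,0],[33,7],[35,0],[41,11],[43,16],[45,7],[46,0]]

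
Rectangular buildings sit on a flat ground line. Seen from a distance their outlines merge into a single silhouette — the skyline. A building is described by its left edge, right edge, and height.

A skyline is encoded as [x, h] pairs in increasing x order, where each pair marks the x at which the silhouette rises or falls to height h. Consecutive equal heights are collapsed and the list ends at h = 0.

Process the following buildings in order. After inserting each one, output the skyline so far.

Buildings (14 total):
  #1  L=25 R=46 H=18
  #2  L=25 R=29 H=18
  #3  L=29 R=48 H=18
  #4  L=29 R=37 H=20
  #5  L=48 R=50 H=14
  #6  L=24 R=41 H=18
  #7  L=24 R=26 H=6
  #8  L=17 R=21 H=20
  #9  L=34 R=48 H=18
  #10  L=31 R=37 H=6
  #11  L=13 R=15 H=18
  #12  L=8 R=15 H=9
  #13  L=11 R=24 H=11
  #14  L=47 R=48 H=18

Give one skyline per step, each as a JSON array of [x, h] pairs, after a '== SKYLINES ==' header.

== SKYLINES ==
[[25,18],[46,0]]
[[25,18],[46,0]]
[[25,18],[48,0]]
[[25,18],[29,20],[37,18],[48,0]]
[[25,18],[29,20],[37,18],[48,14],[50,0]]
[[24,18],[29,20],[37,18],[48,14],[50,0]]
[[24,18],[29,20],[37,18],[48,14],[50,0]]
[[17,20],[21,0],[24,18],[29,20],[37,18],[48,14],[50,0]]
[[17,20],[21,0],[24,18],[29,20],[37,18],[48,14],[50,0]]
[[17,20],[21,0],[24,18],[29,20],[37,18],[48,14],[50,0]]
[[13,18],[15,0],[17,20],[21,0],[24,18],[29,20],[37,18],[48,14],[50,0]]
[[8,9],[13,18],[15,0],[17,20],[21,0],[24,18],[29,20],[37,18],[48,14],[50,0]]
[[8,9],[11,11],[13,18],[15,11],[17,20],[21,11],[24,18],[29,20],[37,18],[48,14],[50,0]]
[[8,9],[11,11],[13,18],[15,11],[17,20],[21,11],[24,18],[29,20],[37,18],[48,14],[50,0]]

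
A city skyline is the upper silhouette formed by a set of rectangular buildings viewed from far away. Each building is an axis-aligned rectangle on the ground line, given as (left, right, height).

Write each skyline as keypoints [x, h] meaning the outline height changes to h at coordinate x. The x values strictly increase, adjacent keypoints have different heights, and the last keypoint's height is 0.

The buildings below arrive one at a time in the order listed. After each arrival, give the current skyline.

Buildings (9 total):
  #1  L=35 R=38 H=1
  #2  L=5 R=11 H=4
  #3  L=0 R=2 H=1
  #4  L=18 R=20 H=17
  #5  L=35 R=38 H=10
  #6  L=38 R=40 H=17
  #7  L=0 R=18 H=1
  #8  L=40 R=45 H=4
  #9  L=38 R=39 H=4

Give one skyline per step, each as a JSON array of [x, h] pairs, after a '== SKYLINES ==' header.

== SKYLINES ==
[[35,1],[38,0]]
[[5,4],[11,0],[35,1],[38,0]]
[[0,1],[2,0],[5,4],[11,0],[35,1],[38,0]]
[[0,1],[2,0],[5,4],[11,0],[18,17],[20,0],[35,1],[38,0]]
[[0,1],[2,0],[5,4],[11,0],[18,17],[20,0],[35,10],[38,0]]
[[0,1],[2,0],[5,4],[11,0],[18,17],[20,0],[35,10],[38,17],[40,0]]
[[0,1],[5,4],[11,1],[18,17],[20,0],[35,10],[38,17],[40,0]]
[[0,1],[5,4],[11,1],[18,17],[20,0],[35,10],[38,17],[40,4],[45,0]]
[[0,1],[5,4],[11,1],[18,17],[20,0],[35,10],[38,17],[40,4],[45,0]]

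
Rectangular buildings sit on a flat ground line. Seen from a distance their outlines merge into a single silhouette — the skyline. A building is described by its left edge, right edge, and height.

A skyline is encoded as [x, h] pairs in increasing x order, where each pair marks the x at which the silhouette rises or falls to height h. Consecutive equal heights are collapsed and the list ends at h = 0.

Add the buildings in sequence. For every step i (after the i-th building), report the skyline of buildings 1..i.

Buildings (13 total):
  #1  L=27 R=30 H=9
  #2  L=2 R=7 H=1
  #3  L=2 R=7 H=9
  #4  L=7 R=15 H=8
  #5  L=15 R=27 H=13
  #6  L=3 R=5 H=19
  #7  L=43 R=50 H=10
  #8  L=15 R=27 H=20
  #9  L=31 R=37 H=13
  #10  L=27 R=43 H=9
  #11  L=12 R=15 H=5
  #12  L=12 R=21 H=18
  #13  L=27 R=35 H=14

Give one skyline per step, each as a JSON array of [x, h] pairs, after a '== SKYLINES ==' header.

== SKYLINES ==
[[27,9],[30,0]]
[[2,1],[7,0],[27,9],[30,0]]
[[2,9],[7,0],[27,9],[30,0]]
[[2,9],[7,8],[15,0],[27,9],[30,0]]
[[2,9],[7,8],[15,13],[27,9],[30,0]]
[[2,9],[3,19],[5,9],[7,8],[15,13],[27,9],[30,0]]
[[2,9],[3,19],[5,9],[7,8],[15,13],[27,9],[30,0],[43,10],[50,0]]
[[2,9],[3,19],[5,9],[7,8],[15,20],[27,9],[30,0],[43,10],[50,0]]
[[2,9],[3,19],[5,9],[7,8],[15,20],[27,9],[30,0],[31,13],[37,0],[43,10],[50,0]]
[[2,9],[3,19],[5,9],[7,8],[15,20],[27,9],[31,13],[37,9],[43,10],[50,0]]
[[2,9],[3,19],[5,9],[7,8],[15,20],[27,9],[31,13],[37,9],[43,10],[50,0]]
[[2,9],[3,19],[5,9],[7,8],[12,18],[15,20],[27,9],[31,13],[37,9],[43,10],[50,0]]
[[2,9],[3,19],[5,9],[7,8],[12,18],[15,20],[27,14],[35,13],[37,9],[43,10],[50,0]]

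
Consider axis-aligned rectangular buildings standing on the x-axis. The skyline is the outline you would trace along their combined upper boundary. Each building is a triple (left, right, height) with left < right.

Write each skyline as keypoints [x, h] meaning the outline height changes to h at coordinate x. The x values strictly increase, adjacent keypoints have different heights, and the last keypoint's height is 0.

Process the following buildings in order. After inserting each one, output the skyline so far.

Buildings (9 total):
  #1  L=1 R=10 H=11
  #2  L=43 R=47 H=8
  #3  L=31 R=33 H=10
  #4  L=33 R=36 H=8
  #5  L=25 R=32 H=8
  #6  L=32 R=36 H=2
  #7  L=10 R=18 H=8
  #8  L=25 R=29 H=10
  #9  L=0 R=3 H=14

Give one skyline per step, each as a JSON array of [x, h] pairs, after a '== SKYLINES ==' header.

== SKYLINES ==
[[1,11],[10,0]]
[[1,11],[10,0],[43,8],[47,0]]
[[1,11],[10,0],[31,10],[33,0],[43,8],[47,0]]
[[1,11],[10,0],[31,10],[33,8],[36,0],[43,8],[47,0]]
[[1,11],[10,0],[25,8],[31,10],[33,8],[36,0],[43,8],[47,0]]
[[1,11],[10,0],[25,8],[31,10],[33,8],[36,0],[43,8],[47,0]]
[[1,11],[10,8],[18,0],[25,8],[31,10],[33,8],[36,0],[43,8],[47,0]]
[[1,11],[10,8],[18,0],[25,10],[29,8],[31,10],[33,8],[36,0],[43,8],[47,0]]
[[0,14],[3,11],[10,8],[18,0],[25,10],[29,8],[31,10],[33,8],[36,0],[43,8],[47,0]]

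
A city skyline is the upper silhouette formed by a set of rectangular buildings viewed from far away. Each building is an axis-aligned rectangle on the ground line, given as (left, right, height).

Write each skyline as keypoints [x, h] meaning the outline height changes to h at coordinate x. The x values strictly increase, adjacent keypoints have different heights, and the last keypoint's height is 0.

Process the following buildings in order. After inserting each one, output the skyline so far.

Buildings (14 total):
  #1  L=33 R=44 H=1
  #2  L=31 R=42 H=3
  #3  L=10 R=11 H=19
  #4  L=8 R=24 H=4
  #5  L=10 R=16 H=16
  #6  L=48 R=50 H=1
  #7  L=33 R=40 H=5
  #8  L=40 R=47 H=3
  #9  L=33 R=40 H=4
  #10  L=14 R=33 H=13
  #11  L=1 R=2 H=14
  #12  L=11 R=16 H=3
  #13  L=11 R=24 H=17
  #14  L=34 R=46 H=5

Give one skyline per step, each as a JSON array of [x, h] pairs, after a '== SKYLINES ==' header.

== SKYLINES ==
[[33,1],[44,0]]
[[31,3],[42,1],[44,0]]
[[10,19],[11,0],[31,3],[42,1],[44,0]]
[[8,4],[10,19],[11,4],[24,0],[31,3],[42,1],[44,0]]
[[8,4],[10,19],[11,16],[16,4],[24,0],[31,3],[42,1],[44,0]]
[[8,4],[10,19],[11,16],[16,4],[24,0],[31,3],[42,1],[44,0],[48,1],[50,0]]
[[8,4],[10,19],[11,16],[16,4],[24,0],[31,3],[33,5],[40,3],[42,1],[44,0],[48,1],[50,0]]
[[8,4],[10,19],[11,16],[16,4],[24,0],[31,3],[33,5],[40,3],[47,0],[48,1],[50,0]]
[[8,4],[10,19],[11,16],[16,4],[24,0],[31,3],[33,5],[40,3],[47,0],[48,1],[50,0]]
[[8,4],[10,19],[11,16],[16,13],[33,5],[40,3],[47,0],[48,1],[50,0]]
[[1,14],[2,0],[8,4],[10,19],[11,16],[16,13],[33,5],[40,3],[47,0],[48,1],[50,0]]
[[1,14],[2,0],[8,4],[10,19],[11,16],[16,13],[33,5],[40,3],[47,0],[48,1],[50,0]]
[[1,14],[2,0],[8,4],[10,19],[11,17],[24,13],[33,5],[40,3],[47,0],[48,1],[50,0]]
[[1,14],[2,0],[8,4],[10,19],[11,17],[24,13],[33,5],[46,3],[47,0],[48,1],[50,0]]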